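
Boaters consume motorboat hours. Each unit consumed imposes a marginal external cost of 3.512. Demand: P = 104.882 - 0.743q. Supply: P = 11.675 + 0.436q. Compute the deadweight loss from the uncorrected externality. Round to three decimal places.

Market equilibrium (private): 11.675 + 0.436q = 104.882 - 0.743q → q_m = 79.0560.
Social marginal benefit = demand − MEC = 101.370 - 0.743q.
Set SMB = MC: 101.370 - 0.743q = 11.675 + 0.436q → q* = 76.0772.
Height of the DWL triangle at q_m is MC(q_m) − SMB(q_m) = MEC(q_m) = 3.5120.
DWL = ½ × 2.9788 × 3.5120 = 5.2308.

DWL = 5.231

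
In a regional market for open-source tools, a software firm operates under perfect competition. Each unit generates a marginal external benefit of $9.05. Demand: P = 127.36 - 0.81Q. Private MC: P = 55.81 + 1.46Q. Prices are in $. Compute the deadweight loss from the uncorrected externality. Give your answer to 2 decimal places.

DWL = $18.04

Market equilibrium (private): 55.81 + 1.46Q = 127.36 - 0.81Q → Q_m = 31.5198.
Social marginal cost = private MC − MEB = 46.76 + 1.46Q.
Set SMC = demand: 46.76 + 1.46Q = 127.36 - 0.81Q → Q* = 35.5066.
Height of the DWL triangle at Q_m is demand(Q_m) − SMC(Q_m) = MEB(Q_m) = 9.0500.
DWL = ½ × 3.9868 × 9.0500 = 18.0403.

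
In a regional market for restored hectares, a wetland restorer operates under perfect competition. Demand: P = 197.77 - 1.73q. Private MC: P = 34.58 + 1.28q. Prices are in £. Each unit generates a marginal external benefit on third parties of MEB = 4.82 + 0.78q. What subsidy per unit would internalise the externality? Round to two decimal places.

subsidy = £63.59 per unit

Social marginal cost = private MC − MEB = 29.76 + 0.50q.
Set SMC = demand: 29.76 + 0.50q = 197.77 - 1.73q → q* = 75.3408.
The Pigouvian subsidy equals MEB at q*: 4.82 + 0.78×75.3408 = 63.5858.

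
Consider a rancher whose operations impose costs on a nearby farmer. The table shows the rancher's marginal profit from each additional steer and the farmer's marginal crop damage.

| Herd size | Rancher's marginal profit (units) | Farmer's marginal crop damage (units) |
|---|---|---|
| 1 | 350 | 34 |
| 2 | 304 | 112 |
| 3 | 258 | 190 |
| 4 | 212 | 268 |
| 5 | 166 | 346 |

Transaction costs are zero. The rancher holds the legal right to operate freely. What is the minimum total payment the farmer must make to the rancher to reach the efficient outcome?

Left alone the rancher would choose level 5 (marginal profit stays positive).
Efficient level: k* = 3 (marginal profit ≥ marginal crop damage through 3).
The farmer must at least cover the rancher's forgone profit from cutting 5→3: 212 + 166 = 378.

378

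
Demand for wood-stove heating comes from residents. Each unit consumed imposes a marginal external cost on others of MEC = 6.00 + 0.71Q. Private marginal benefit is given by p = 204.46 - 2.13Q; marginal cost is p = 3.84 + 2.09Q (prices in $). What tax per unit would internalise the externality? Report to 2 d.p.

Social marginal benefit = demand − MEC = 198.46 - 2.84Q.
Set SMB = MC: 198.46 - 2.84Q = 3.84 + 2.09Q → Q* = 39.4767.
The Pigouvian tax equals MEC at Q*: 6.00 + 0.71×39.4767 = 34.0285.

tax = $34.03 per unit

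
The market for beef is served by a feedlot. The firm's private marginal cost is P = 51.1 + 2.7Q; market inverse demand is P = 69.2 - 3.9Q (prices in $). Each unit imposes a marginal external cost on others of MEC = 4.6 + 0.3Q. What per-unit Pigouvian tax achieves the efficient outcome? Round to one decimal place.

tax = $5.2 per unit

Social marginal cost = private MC + MEC = 55.7 + 3.0Q.
Set SMC = demand: 55.7 + 3.0Q = 69.2 - 3.9Q → Q* = 1.9565.
The Pigouvian tax equals MEC at Q*: 4.6 + 0.3×1.9565 = 5.1870.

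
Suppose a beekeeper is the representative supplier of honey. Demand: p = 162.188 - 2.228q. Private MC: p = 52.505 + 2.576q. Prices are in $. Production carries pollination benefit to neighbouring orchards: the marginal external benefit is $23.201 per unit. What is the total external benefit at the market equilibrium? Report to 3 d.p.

Market equilibrium (private): 52.505 + 2.576q = 162.188 - 2.228q → q_m = 22.8316.
Total external benefit = MEB × q_m = 23.201 × 22.8316 = 529.7160.

$529.716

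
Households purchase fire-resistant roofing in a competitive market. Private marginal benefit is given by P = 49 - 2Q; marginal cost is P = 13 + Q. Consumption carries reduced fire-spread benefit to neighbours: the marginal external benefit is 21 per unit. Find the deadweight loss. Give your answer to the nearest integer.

DWL = 74

Market equilibrium (private): 13 + Q = 49 - 2Q → Q_m = 12.0000.
Social marginal benefit = demand + MEB = 70 - 2Q.
Set SMB = MC: 70 - 2Q = 13 + Q → Q* = 19.0000.
The loss is the area between SMB and MC from Q* to Q_m; with linear curves that's a triangle of height MEB(Q_m).
DWL = ½ × 7.0000 × 21.0000 = 73.5000.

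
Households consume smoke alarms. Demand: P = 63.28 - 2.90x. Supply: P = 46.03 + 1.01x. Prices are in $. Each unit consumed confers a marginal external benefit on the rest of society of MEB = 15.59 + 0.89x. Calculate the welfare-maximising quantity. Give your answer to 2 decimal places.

Social marginal benefit = demand + MEB = 78.87 - 2.01x.
Set SMB = MC: 78.87 - 2.01x = 46.03 + 1.01x → x* = 10.8742.

x* = 10.87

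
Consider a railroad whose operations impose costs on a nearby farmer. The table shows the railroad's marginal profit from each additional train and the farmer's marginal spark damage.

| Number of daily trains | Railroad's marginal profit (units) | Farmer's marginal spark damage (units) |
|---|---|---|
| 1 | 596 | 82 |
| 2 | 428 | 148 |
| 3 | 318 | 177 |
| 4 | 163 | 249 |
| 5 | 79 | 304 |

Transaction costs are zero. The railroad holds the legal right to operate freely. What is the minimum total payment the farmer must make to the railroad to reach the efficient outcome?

242

Left alone the railroad would choose level 5 (marginal profit stays positive).
Efficient level: k* = 3 (marginal profit ≥ marginal spark damage through 3).
The farmer must at least cover the railroad's forgone profit from cutting 5→3: 163 + 79 = 242.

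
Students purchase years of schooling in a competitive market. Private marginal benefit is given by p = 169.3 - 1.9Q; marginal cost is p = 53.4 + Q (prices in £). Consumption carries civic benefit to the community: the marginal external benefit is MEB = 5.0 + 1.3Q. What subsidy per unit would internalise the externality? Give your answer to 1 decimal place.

Social marginal benefit = demand + MEB = 174.3 - 0.6Q.
Set SMB = MC: 174.3 - 0.6Q = 53.4 + Q → Q* = 75.5625.
The Pigouvian subsidy equals MEB at Q*: 5.0 + 1.3×75.5625 = 103.2313.

subsidy = £103.2 per unit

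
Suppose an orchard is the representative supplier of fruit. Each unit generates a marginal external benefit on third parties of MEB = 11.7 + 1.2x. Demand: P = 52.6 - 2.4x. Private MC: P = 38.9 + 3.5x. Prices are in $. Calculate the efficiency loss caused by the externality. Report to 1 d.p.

DWL = $22.3

Market equilibrium (private): 38.9 + 3.5x = 52.6 - 2.4x → x_m = 2.3220.
Social marginal cost = private MC − MEB = 27.2 + 2.3x.
Set SMC = demand: 27.2 + 2.3x = 52.6 - 2.4x → x* = 5.4043.
The loss is the area between SMC and demand from x* to x_m; with linear curves that's a triangle of height MEB(x_m).
DWL = ½ × 3.0823 × 14.4864 = 22.3257.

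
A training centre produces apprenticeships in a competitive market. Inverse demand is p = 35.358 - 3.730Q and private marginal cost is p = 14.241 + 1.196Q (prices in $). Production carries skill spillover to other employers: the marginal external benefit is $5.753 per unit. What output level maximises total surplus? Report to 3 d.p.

Q* = 5.455

Social marginal cost = private MC − MEB = 8.488 + 1.196Q.
Set SMC = demand: 8.488 + 1.196Q = 35.358 - 3.730Q → Q* = 5.4547.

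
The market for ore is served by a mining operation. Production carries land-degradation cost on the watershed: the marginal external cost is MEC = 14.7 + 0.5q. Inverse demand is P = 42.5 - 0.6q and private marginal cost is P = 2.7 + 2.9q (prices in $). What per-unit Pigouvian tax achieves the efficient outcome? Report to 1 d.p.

Social marginal cost = private MC + MEC = 17.4 + 3.4q.
Set SMC = demand: 17.4 + 3.4q = 42.5 - 0.6q → q* = 6.2750.
The Pigouvian tax equals MEC at q*: 14.7 + 0.5×6.2750 = 17.8375.

tax = $17.8 per unit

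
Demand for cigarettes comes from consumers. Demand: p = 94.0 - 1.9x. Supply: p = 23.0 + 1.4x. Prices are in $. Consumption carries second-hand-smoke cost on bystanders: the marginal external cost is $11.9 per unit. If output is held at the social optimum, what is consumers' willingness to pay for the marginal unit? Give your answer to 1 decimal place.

Social marginal benefit = demand − MEC = 82.1 - 1.9x.
Set SMB = MC: 82.1 - 1.9x = 23.0 + 1.4x → x* = 17.9091.
Consumer price on the demand curve at x*: 94.0 − 1.9×17.9091 = 59.9727.

P = $60.0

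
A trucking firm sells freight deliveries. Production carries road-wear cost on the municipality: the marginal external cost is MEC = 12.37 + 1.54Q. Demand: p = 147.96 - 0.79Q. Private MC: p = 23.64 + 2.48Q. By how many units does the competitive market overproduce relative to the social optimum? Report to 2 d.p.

14.74 units

Market equilibrium (private): 23.64 + 2.48Q = 147.96 - 0.79Q → Q_m = 38.0183.
Social marginal cost = private MC + MEC = 36.01 + 4.02Q.
Set SMC = demand: 36.01 + 4.02Q = 147.96 - 0.79Q → Q* = 23.2744.
Gap = |38.0183 − 23.2744| = 14.7439.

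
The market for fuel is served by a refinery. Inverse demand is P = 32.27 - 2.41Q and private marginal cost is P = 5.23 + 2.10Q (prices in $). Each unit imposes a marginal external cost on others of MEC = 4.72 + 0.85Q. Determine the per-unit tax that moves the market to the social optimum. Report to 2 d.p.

tax = $8.26 per unit

Social marginal cost = private MC + MEC = 9.95 + 2.95Q.
Set SMC = demand: 9.95 + 2.95Q = 32.27 - 2.41Q → Q* = 4.1642.
The Pigouvian tax equals MEC at Q*: 4.72 + 0.85×4.1642 = 8.2596.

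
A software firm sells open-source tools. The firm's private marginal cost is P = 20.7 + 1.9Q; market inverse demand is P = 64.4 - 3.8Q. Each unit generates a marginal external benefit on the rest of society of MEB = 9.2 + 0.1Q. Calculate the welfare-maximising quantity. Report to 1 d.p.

Social marginal cost = private MC − MEB = 11.5 + 1.8Q.
Set SMC = demand: 11.5 + 1.8Q = 64.4 - 3.8Q → Q* = 9.4464.

Q* = 9.4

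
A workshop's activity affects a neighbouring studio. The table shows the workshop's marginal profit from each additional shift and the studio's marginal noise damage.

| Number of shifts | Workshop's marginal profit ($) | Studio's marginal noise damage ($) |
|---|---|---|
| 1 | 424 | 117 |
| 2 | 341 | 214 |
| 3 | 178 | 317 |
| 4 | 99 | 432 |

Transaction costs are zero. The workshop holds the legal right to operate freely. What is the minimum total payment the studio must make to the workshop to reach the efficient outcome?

Left alone the workshop would choose level 4 (marginal profit stays positive).
Efficient level: k* = 2 (marginal profit ≥ marginal noise damage through 2).
The studio must at least cover the workshop's forgone profit from cutting 4→2: 178 + 99 = 277.

$277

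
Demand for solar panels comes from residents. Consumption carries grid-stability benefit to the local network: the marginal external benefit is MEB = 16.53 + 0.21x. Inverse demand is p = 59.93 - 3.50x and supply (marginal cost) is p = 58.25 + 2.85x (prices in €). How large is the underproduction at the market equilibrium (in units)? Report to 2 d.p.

2.70 units

Market equilibrium (private): 58.25 + 2.85x = 59.93 - 3.50x → x_m = 0.2646.
Social marginal benefit = demand + MEB = 76.46 - 3.29x.
Set SMB = MC: 76.46 - 3.29x = 58.25 + 2.85x → x* = 2.9658.
Gap = |0.2646 − 2.9658| = 2.7012.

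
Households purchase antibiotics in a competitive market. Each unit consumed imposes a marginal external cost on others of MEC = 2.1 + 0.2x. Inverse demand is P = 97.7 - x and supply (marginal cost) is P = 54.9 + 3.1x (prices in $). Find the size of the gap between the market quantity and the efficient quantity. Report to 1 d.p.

1.0 units

Market equilibrium (private): 54.9 + 3.1x = 97.7 - x → x_m = 10.4390.
Social marginal benefit = demand − MEC = 95.6 - 1.2x.
Set SMB = MC: 95.6 - 1.2x = 54.9 + 3.1x → x* = 9.4651.
Gap = |10.4390 − 9.4651| = 0.9739.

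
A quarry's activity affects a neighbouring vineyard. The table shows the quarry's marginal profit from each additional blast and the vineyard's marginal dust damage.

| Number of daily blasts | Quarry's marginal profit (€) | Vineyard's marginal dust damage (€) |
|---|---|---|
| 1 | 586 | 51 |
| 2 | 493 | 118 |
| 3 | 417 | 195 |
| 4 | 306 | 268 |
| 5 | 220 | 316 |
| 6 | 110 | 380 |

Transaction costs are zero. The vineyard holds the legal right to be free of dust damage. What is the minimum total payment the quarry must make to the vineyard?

€632

Efficient level: marginal profit ≥ marginal dust damage through level 4, so k* = 4.
With the vineyard holding the right, the quarry must at least compensate total damage at k*: 51 + 118 + 195 + 268 = 632.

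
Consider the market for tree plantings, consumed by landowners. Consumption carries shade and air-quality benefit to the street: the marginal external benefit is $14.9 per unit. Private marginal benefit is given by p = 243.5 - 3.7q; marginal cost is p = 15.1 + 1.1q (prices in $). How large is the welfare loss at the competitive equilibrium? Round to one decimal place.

Market equilibrium (private): 15.1 + 1.1q = 243.5 - 3.7q → q_m = 47.5833.
Social marginal benefit = demand + MEB = 258.4 - 3.7q.
Set SMB = MC: 258.4 - 3.7q = 15.1 + 1.1q → q* = 50.6875.
Height of the DWL triangle at q_m is SMB(q_m) − MC(q_m) = MEB(q_m) = 14.9000.
DWL = ½ × 3.1042 × 14.9000 = 23.1263.

DWL = $23.1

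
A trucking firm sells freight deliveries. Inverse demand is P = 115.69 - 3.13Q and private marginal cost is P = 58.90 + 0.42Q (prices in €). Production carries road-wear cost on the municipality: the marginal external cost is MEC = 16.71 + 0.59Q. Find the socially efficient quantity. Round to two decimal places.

Q* = 9.68

Social marginal cost = private MC + MEC = 75.61 + 1.01Q.
Set SMC = demand: 75.61 + 1.01Q = 115.69 - 3.13Q → Q* = 9.6812.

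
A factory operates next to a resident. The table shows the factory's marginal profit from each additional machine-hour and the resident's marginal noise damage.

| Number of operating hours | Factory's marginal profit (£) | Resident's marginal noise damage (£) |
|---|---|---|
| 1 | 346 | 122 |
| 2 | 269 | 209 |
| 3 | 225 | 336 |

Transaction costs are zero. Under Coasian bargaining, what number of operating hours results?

Bargaining reaches the level where marginal profit last exceeds marginal noise damage.
That holds through level 2 (269 ≥ 209) but not at 3 (225 < 336).

2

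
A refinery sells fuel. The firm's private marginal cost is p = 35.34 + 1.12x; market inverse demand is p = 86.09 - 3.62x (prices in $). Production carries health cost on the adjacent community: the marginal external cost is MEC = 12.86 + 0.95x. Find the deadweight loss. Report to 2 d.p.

DWL = $46.61

Market equilibrium (private): 35.34 + 1.12x = 86.09 - 3.62x → x_m = 10.7068.
Social marginal cost = private MC + MEC = 48.20 + 2.07x.
Set SMC = demand: 48.20 + 2.07x = 86.09 - 3.62x → x* = 6.6591.
The loss is the area between SMC and demand from x* to x_m; with linear curves that's a triangle of height MEC(x_m).
DWL = ½ × 4.0477 × 23.0314 = 46.6121.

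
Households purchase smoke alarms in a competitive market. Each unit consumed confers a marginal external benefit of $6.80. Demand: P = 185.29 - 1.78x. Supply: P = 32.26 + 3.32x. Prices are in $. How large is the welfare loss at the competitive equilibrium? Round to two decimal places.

Market equilibrium (private): 32.26 + 3.32x = 185.29 - 1.78x → x_m = 30.0059.
Social marginal benefit = demand + MEB = 192.09 - 1.78x.
Set SMB = MC: 192.09 - 1.78x = 32.26 + 3.32x → x* = 31.3392.
The welfare-loss triangle has base |x_m − x*| and height MEB(x_m) (the vertical gap between SMB and MC is zero at x* and MEB at x_m).
DWL = ½ × 1.3333 × 6.8000 = 4.5332.

DWL = $4.53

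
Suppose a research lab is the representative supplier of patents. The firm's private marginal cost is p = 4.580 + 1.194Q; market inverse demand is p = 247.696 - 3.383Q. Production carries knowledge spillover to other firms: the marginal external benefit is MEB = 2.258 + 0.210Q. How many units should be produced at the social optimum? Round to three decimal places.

Social marginal cost = private MC − MEB = 2.322 + 0.984Q.
Set SMC = demand: 2.322 + 0.984Q = 247.696 - 3.383Q → Q* = 56.1882.

Q* = 56.188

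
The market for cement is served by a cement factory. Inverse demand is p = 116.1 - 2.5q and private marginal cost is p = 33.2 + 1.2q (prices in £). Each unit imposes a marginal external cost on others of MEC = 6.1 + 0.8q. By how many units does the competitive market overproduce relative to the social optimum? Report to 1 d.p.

Market equilibrium (private): 33.2 + 1.2q = 116.1 - 2.5q → q_m = 22.4054.
Social marginal cost = private MC + MEC = 39.3 + 2.0q.
Set SMC = demand: 39.3 + 2.0q = 116.1 - 2.5q → q* = 17.0667.
Gap = |22.4054 − 17.0667| = 5.3387.

5.3 units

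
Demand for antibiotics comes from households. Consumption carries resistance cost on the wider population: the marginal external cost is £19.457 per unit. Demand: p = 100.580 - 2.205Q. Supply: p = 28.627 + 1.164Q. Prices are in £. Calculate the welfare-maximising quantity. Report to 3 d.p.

Social marginal benefit = demand − MEC = 81.123 - 2.205Q.
Set SMB = MC: 81.123 - 2.205Q = 28.627 + 1.164Q → Q* = 15.5821.

Q* = 15.582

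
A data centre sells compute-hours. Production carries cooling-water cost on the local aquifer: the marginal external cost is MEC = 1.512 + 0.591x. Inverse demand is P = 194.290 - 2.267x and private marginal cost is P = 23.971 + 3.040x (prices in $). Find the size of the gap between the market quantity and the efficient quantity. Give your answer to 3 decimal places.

3.472 units

Market equilibrium (private): 23.971 + 3.040x = 194.290 - 2.267x → x_m = 32.0933.
Social marginal cost = private MC + MEC = 25.483 + 3.631x.
Set SMC = demand: 25.483 + 3.631x = 194.290 - 2.267x → x* = 28.6211.
Gap = |32.0933 − 28.6211| = 3.4722.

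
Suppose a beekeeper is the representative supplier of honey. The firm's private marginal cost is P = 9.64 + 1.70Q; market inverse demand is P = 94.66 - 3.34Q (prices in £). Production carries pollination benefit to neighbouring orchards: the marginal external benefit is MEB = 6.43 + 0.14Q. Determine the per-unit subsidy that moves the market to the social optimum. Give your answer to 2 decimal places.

subsidy = £9.04 per unit

Social marginal cost = private MC − MEB = 3.21 + 1.56Q.
Set SMC = demand: 3.21 + 1.56Q = 94.66 - 3.34Q → Q* = 18.6633.
The Pigouvian subsidy equals MEB at Q*: 6.43 + 0.14×18.6633 = 9.0429.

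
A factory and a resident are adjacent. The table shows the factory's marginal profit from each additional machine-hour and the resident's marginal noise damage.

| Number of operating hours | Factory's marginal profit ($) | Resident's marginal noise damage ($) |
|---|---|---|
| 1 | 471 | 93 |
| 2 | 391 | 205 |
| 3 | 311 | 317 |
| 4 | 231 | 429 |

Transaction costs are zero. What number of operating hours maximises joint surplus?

2

Bargaining reaches the level where marginal profit last exceeds marginal noise damage.
That holds through level 2 (391 ≥ 205) but not at 3 (311 < 317).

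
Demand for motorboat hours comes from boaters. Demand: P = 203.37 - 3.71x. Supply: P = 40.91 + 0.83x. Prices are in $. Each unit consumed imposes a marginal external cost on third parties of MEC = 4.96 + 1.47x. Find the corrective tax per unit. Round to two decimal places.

Social marginal benefit = demand − MEC = 198.41 - 5.18x.
Set SMB = MC: 198.41 - 5.18x = 40.91 + 0.83x → x* = 26.2063.
The Pigouvian tax equals MEC at x*: 4.96 + 1.47×26.2063 = 43.4833.

tax = $43.48 per unit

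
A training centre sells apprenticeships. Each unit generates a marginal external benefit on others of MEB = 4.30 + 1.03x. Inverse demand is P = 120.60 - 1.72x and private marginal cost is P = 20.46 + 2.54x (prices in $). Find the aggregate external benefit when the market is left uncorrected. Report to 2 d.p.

$385.66

Market equilibrium (private): 20.46 + 2.54x = 120.60 - 1.72x → x_m = 23.5070.
Total external benefit = ∫₀^{x_m} (4.30 + 1.03x) dx = 4.30×23.5070 + ½×1.03×23.5070² = 385.6583.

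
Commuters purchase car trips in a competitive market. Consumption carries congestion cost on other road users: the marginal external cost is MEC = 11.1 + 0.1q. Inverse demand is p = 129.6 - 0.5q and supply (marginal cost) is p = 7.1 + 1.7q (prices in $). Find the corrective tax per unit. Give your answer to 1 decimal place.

tax = $15.9 per unit

Social marginal benefit = demand − MEC = 118.5 - 0.6q.
Set SMB = MC: 118.5 - 0.6q = 7.1 + 1.7q → q* = 48.4348.
The Pigouvian tax equals MEC at q*: 11.1 + 0.1×48.4348 = 15.9435.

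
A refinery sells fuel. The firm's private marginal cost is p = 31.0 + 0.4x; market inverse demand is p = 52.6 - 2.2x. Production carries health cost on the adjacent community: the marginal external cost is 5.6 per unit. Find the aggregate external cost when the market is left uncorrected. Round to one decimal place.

46.5

Market equilibrium (private): 31.0 + 0.4x = 52.6 - 2.2x → x_m = 8.3077.
Total external cost = MEC × x_m = 5.6 × 8.3077 = 46.5231.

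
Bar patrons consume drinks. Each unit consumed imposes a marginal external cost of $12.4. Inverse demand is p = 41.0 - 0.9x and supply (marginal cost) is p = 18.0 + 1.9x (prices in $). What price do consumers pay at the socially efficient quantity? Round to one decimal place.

Social marginal benefit = demand − MEC = 28.6 - 0.9x.
Set SMB = MC: 28.6 - 0.9x = 18.0 + 1.9x → x* = 3.7857.
Consumer price on the demand curve at x*: 41.0 − 0.9×3.7857 = 37.5929.

P = $37.6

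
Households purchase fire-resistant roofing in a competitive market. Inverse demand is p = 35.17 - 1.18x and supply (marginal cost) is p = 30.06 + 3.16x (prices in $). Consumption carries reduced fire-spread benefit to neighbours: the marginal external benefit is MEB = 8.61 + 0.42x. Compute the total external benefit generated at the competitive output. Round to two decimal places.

$10.43

Market equilibrium (private): 30.06 + 3.16x = 35.17 - 1.18x → x_m = 1.1774.
Total external benefit = ∫₀^{x_m} (8.61 + 0.42x) dx = 8.61×1.1774 + ½×0.42×1.1774² = 10.4285.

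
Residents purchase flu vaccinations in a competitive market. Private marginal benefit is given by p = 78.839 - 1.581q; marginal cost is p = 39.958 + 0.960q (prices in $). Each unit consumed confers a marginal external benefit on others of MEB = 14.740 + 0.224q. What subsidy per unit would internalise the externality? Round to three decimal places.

Social marginal benefit = demand + MEB = 93.579 - 1.357q.
Set SMB = MC: 93.579 - 1.357q = 39.958 + 0.960q → q* = 23.1424.
The Pigouvian subsidy equals MEB at q*: 14.740 + 0.224×23.1424 = 19.9239.

subsidy = $19.924 per unit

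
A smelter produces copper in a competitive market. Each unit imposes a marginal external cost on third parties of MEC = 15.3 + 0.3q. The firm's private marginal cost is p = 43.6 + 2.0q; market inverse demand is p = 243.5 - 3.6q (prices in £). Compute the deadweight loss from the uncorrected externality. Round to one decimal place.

Market equilibrium (private): 43.6 + 2.0q = 243.5 - 3.6q → q_m = 35.6964.
Social marginal cost = private MC + MEC = 58.9 + 2.3q.
Set SMC = demand: 58.9 + 2.3q = 243.5 - 3.6q → q* = 31.2881.
The welfare-loss triangle has base |q_m − q*| and height MEC(q_m) (the vertical gap between SMC and demand is zero at q* and MEC at q_m).
DWL = ½ × 4.4083 × 26.0089 = 57.3275.

DWL = £57.3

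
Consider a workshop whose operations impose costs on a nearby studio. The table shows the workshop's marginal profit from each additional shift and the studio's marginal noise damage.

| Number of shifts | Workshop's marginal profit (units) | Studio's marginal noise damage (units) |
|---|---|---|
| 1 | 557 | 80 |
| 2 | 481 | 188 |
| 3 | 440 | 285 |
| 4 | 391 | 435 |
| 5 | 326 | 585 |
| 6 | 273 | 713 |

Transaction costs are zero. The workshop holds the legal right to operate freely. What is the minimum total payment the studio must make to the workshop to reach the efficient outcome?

990

Left alone the workshop would choose level 6 (marginal profit stays positive).
Efficient level: k* = 3 (marginal profit ≥ marginal noise damage through 3).
The studio must at least cover the workshop's forgone profit from cutting 6→3: 391 + 326 + 273 = 990.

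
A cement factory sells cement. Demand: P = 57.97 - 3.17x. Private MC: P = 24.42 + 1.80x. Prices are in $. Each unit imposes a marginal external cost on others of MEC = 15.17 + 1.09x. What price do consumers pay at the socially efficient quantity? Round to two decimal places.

P = $48.36

Social marginal cost = private MC + MEC = 39.59 + 2.89x.
Set SMC = demand: 39.59 + 2.89x = 57.97 - 3.17x → x* = 3.0330.
Consumer price on the demand curve at x*: 57.97 − 3.17×3.0330 = 48.3554.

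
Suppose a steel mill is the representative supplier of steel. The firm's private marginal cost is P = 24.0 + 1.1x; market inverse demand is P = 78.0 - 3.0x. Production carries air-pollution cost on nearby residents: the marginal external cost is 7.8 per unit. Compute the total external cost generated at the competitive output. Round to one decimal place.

102.7

Market equilibrium (private): 24.0 + 1.1x = 78.0 - 3.0x → x_m = 13.1707.
Total external cost = MEC × x_m = 7.8 × 13.1707 = 102.7315.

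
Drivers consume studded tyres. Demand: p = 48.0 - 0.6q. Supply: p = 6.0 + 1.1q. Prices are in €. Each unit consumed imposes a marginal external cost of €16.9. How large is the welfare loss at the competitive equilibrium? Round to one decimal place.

DWL = €84.0

Market equilibrium (private): 6.0 + 1.1q = 48.0 - 0.6q → q_m = 24.7059.
Social marginal benefit = demand − MEC = 31.1 - 0.6q.
Set SMB = MC: 31.1 - 0.6q = 6.0 + 1.1q → q* = 14.7647.
The loss is the area between SMB and MC from q* to q_m; with linear curves that's a triangle of height MEC(q_m).
DWL = ½ × 9.9412 × 16.9000 = 84.0031.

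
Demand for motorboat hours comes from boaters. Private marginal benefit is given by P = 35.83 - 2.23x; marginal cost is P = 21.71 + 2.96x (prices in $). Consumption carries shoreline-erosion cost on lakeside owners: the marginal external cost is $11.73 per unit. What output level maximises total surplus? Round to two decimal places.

x* = 0.46

Social marginal benefit = demand − MEC = 24.10 - 2.23x.
Set SMB = MC: 24.10 - 2.23x = 21.71 + 2.96x → x* = 0.4605.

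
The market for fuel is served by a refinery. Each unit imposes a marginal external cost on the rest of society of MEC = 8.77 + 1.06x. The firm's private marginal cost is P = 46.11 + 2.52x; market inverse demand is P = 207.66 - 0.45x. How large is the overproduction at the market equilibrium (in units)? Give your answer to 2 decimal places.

16.48 units

Market equilibrium (private): 46.11 + 2.52x = 207.66 - 0.45x → x_m = 54.3939.
Social marginal cost = private MC + MEC = 54.88 + 3.58x.
Set SMC = demand: 54.88 + 3.58x = 207.66 - 0.45x → x* = 37.9107.
Gap = |54.3939 − 37.9107| = 16.4832.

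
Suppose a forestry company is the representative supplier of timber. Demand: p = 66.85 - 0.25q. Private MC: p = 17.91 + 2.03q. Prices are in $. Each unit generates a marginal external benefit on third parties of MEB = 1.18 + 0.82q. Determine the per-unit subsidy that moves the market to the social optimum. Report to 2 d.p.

subsidy = $29.33 per unit

Social marginal cost = private MC − MEB = 16.73 + 1.21q.
Set SMC = demand: 16.73 + 1.21q = 66.85 - 0.25q → q* = 34.3288.
The Pigouvian subsidy equals MEB at q*: 1.18 + 0.82×34.3288 = 29.3296.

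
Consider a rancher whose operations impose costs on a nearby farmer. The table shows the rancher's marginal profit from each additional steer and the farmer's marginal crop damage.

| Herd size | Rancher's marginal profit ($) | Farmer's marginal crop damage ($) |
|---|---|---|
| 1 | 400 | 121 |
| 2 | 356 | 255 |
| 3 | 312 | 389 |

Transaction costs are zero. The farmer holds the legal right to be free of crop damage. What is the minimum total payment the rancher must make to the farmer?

$376

Efficient level: marginal profit ≥ marginal crop damage through level 2, so k* = 2.
With the farmer holding the right, the rancher must at least compensate total damage at k*: 121 + 255 = 376.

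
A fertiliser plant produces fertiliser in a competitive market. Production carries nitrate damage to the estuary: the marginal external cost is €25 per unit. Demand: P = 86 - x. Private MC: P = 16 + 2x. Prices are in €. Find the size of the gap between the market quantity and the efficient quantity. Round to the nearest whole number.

Market equilibrium (private): 16 + 2x = 86 - x → x_m = 23.3333.
Social marginal cost = private MC + MEC = 41 + 2x.
Set SMC = demand: 41 + 2x = 86 - x → x* = 15.0000.
Gap = |23.3333 − 15.0000| = 8.3333.

8 units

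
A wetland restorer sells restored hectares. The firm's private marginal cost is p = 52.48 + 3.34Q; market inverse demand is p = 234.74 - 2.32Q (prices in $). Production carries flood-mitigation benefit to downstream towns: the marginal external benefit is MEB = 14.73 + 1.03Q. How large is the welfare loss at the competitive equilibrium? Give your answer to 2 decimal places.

DWL = $247.75

Market equilibrium (private): 52.48 + 3.34Q = 234.74 - 2.32Q → Q_m = 32.2014.
Social marginal cost = private MC − MEB = 37.75 + 2.31Q.
Set SMC = demand: 37.75 + 2.31Q = 234.74 - 2.32Q → Q* = 42.5464.
The loss is the area between SMC and demand from Q* to Q_m; with linear curves that's a triangle of height MEB(Q_m).
DWL = ½ × 10.3450 × 47.8975 = 247.7498.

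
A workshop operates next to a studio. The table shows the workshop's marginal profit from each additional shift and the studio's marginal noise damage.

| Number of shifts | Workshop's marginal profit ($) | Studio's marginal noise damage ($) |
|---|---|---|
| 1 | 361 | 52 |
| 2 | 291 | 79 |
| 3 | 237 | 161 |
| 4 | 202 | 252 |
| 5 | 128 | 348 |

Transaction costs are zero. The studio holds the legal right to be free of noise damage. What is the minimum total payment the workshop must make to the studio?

Efficient level: marginal profit ≥ marginal noise damage through level 3, so k* = 3.
With the studio holding the right, the workshop must at least compensate total damage at k*: 52 + 79 + 161 = 292.

$292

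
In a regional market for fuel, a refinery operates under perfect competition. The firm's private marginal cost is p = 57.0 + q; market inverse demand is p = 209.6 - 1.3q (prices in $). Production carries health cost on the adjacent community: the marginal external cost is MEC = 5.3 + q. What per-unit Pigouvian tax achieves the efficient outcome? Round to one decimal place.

Social marginal cost = private MC + MEC = 62.3 + 2.0q.
Set SMC = demand: 62.3 + 2.0q = 209.6 - 1.3q → q* = 44.6364.
The Pigouvian tax equals MEC at q*: 5.3 + 1.0×44.6364 = 49.9364.

tax = $49.9 per unit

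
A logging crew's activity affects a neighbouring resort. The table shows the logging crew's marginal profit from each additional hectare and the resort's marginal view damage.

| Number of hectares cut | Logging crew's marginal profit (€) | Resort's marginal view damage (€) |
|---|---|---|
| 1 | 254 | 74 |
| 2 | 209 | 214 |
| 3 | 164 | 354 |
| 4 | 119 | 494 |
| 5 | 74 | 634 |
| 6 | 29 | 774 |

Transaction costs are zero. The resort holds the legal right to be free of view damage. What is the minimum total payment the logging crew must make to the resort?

Efficient level: marginal profit ≥ marginal view damage through level 1, so k* = 1.
With the resort holding the right, the logging crew must at least compensate total damage at k*: 74 = 74.

€74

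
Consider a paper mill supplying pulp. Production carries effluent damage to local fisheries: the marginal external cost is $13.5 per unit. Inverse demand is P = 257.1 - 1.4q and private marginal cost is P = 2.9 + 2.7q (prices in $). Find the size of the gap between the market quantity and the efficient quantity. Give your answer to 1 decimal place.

3.3 units

Market equilibrium (private): 2.9 + 2.7q = 257.1 - 1.4q → q_m = 62.0000.
Social marginal cost = private MC + MEC = 16.4 + 2.7q.
Set SMC = demand: 16.4 + 2.7q = 257.1 - 1.4q → q* = 58.7073.
Gap = |62.0000 − 58.7073| = 3.2927.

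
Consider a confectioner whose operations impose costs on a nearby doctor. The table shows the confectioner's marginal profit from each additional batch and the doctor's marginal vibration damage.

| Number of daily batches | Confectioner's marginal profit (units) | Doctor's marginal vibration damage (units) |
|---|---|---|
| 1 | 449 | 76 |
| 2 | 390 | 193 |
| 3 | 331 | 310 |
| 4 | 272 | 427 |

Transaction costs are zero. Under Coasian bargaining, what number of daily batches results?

Bargaining reaches the level where marginal profit last exceeds marginal vibration damage.
That holds through level 3 (331 ≥ 310) but not at 4 (272 < 427).

3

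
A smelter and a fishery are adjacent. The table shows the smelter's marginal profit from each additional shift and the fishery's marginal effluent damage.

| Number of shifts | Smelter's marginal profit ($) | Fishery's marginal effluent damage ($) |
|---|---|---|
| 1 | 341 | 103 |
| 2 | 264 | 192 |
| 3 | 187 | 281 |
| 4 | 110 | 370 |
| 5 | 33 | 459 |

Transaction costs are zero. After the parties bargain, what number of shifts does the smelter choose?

2

Bargaining reaches the level where marginal profit last exceeds marginal effluent damage.
That holds through level 2 (264 ≥ 192) but not at 3 (187 < 281).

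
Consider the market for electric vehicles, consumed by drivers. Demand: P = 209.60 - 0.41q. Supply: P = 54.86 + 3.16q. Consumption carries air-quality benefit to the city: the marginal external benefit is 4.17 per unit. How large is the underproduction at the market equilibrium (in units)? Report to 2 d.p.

1.17 units

Market equilibrium (private): 54.86 + 3.16q = 209.60 - 0.41q → q_m = 43.3445.
Social marginal benefit = demand + MEB = 213.77 - 0.41q.
Set SMB = MC: 213.77 - 0.41q = 54.86 + 3.16q → q* = 44.5126.
Gap = |43.3445 − 44.5126| = 1.1681.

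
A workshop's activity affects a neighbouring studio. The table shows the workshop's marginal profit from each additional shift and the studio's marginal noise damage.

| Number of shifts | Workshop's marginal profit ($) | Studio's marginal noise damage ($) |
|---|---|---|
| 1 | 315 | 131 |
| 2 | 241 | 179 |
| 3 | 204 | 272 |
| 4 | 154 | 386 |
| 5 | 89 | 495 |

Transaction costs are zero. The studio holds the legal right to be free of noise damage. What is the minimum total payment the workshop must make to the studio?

Efficient level: marginal profit ≥ marginal noise damage through level 2, so k* = 2.
With the studio holding the right, the workshop must at least compensate total damage at k*: 131 + 179 = 310.

$310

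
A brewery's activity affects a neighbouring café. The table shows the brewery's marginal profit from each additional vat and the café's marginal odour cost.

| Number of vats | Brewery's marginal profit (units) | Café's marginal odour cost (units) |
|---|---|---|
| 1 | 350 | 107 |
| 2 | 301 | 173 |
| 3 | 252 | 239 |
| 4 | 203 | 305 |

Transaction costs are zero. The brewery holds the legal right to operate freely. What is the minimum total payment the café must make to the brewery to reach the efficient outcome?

203

Left alone the brewery would choose level 4 (marginal profit stays positive).
Efficient level: k* = 3 (marginal profit ≥ marginal odour cost through 3).
The café must at least cover the brewery's forgone profit from cutting 4→3: 203 = 203.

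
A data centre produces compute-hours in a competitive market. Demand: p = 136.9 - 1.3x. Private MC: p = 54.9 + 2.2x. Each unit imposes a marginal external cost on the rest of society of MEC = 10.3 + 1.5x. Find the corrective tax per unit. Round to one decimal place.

tax = 31.8 per unit

Social marginal cost = private MC + MEC = 65.2 + 3.7x.
Set SMC = demand: 65.2 + 3.7x = 136.9 - 1.3x → x* = 14.3400.
The Pigouvian tax equals MEC at x*: 10.3 + 1.5×14.3400 = 31.8100.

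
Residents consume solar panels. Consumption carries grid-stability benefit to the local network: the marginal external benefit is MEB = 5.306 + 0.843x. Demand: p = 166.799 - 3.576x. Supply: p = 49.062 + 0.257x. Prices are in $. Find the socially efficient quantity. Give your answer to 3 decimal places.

x* = 41.152

Social marginal benefit = demand + MEB = 172.105 - 2.733x.
Set SMB = MC: 172.105 - 2.733x = 49.062 + 0.257x → x* = 41.1515.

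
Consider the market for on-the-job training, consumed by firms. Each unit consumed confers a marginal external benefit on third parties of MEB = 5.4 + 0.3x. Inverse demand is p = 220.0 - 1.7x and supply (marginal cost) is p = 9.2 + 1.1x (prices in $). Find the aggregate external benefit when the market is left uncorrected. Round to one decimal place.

Market equilibrium (private): 9.2 + 1.1x = 220.0 - 1.7x → x_m = 75.2857.
Total external benefit = ∫₀^{x_m} (5.4 + 0.3x) dx = 5.4×75.2857 + ½×0.3×75.2857² = 1256.7333.

$1256.7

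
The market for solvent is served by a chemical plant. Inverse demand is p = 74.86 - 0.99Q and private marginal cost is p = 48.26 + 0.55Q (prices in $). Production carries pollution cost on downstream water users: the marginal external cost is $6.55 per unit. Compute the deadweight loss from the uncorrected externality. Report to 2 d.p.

Market equilibrium (private): 48.26 + 0.55Q = 74.86 - 0.99Q → Q_m = 17.2727.
Social marginal cost = private MC + MEC = 54.81 + 0.55Q.
Set SMC = demand: 54.81 + 0.55Q = 74.86 - 0.99Q → Q* = 13.0195.
Height of the DWL triangle at Q_m is SMC(Q_m) − demand(Q_m) = MEC(Q_m) = 6.5500.
DWL = ½ × 4.2532 × 6.5500 = 13.9292.

DWL = $13.93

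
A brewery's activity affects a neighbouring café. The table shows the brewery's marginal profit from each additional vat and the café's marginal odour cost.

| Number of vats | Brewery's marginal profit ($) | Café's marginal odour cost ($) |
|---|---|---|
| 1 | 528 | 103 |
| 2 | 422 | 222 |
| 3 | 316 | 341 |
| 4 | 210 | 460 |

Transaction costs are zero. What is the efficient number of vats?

2

Bargaining reaches the level where marginal profit last exceeds marginal odour cost.
That holds through level 2 (422 ≥ 222) but not at 3 (316 < 341).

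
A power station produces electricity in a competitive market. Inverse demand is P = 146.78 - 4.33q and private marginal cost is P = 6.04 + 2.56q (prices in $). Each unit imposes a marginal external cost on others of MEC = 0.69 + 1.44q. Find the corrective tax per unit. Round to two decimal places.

tax = $24.90 per unit

Social marginal cost = private MC + MEC = 6.73 + 4.00q.
Set SMC = demand: 6.73 + 4.00q = 146.78 - 4.33q → q* = 16.8127.
The Pigouvian tax equals MEC at q*: 0.69 + 1.44×16.8127 = 24.9003.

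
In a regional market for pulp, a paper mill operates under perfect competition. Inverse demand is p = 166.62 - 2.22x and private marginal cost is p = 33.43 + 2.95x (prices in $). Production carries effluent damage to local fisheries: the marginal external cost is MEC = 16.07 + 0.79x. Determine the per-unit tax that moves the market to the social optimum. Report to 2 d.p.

tax = $31.59 per unit

Social marginal cost = private MC + MEC = 49.50 + 3.74x.
Set SMC = demand: 49.50 + 3.74x = 166.62 - 2.22x → x* = 19.6510.
The Pigouvian tax equals MEC at x*: 16.07 + 0.79×19.6510 = 31.5943.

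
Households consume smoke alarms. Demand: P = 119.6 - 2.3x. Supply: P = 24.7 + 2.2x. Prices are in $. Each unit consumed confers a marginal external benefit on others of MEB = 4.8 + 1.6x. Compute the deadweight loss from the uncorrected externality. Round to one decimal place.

DWL = $256.1

Market equilibrium (private): 24.7 + 2.2x = 119.6 - 2.3x → x_m = 21.0889.
Social marginal benefit = demand + MEB = 124.4 - 0.7x.
Set SMB = MC: 124.4 - 0.7x = 24.7 + 2.2x → x* = 34.3793.
Between x* and x_m the wedge SMB − MC runs linearly from 0 to MEB(x_m), so the loss is a triangle.
DWL = ½ × 13.2904 × 38.5422 = 256.1206.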